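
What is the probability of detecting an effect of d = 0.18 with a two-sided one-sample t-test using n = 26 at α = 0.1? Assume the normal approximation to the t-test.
Power ≈ 0.23

Power calculation (one-sample t-test, normal approximation):
z_β = d · √n - z_{α/2}
z_β = 0.18 · √26 - 1.645
z_β = 0.18 · 5.099 - 1.645
z_β = -0.727

Power = Φ(z_β) = Φ(-0.727) ≈ 0.234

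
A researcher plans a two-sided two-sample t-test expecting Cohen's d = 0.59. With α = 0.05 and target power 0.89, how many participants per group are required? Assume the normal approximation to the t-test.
n = 59 per group

Sample size formula (two-sample t-test, normal approximation):
n = 2 · ((z_{α/2} + z_β) / d)²

z_{α/2} = 1.960 (for α = 0.05, two-sided)
z_β = 1.227 (for power = 0.89)
d = 0.59

n = 2 · ((1.960 + 1.227) / 0.59)²
n = 2 · (5.402)²
n ≈ 58.36
Round up to the next whole number: n = 59 per group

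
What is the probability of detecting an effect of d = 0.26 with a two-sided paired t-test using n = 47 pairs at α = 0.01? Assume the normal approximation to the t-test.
Power ≈ 0.21

Power calculation (paired t-test, normal approximation):
z_β = d · √n - z_{α/2}
z_β = 0.26 · √47 - 2.576
z_β = 0.26 · 6.856 - 2.576
z_β = -0.793

Power = Φ(z_β) = Φ(-0.793) ≈ 0.214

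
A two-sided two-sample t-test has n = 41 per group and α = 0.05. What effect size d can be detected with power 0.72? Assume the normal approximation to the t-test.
d ≈ 0.56

Minimum detectable effect (two-sample t-test, normal approximation):
d = (z_{α/2} + z_β) / √(n/2)
d = (1.960 + 0.583) / √(41/2)
d = 2.543 / 4.528
d ≈ 0.56

By Cohen's convention (0.2 small / 0.5 medium / 0.8 large): medium effect.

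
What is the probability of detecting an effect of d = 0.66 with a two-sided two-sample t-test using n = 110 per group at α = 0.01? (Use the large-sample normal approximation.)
Power ≈ 0.99

Power calculation (two-sample t-test, normal approximation):
z_β = d · √(n/2) - z_{α/2}
z_β = 0.66 · √(110/2) - 2.576
z_β = 0.66 · 7.416 - 2.576
z_β = 2.319

Power = Φ(z_β) = Φ(2.319) ≈ 0.990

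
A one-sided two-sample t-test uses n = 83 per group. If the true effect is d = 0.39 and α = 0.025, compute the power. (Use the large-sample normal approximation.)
Power ≈ 0.71

Power calculation (two-sample t-test, normal approximation):
z_β = d · √(n/2) - z_α
z_β = 0.39 · √(83/2) - 1.960
z_β = 0.39 · 6.442 - 1.960
z_β = 0.552

Power = Φ(z_β) = Φ(0.552) ≈ 0.710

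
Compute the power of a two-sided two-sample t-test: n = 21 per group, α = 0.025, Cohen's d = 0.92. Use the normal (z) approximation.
Power ≈ 0.77

Power calculation (two-sample t-test, normal approximation):
z_β = d · √(n/2) - z_{α/2}
z_β = 0.92 · √(21/2) - 2.241
z_β = 0.92 · 3.240 - 2.241
z_β = 0.740

Power = Φ(z_β) = Φ(0.740) ≈ 0.770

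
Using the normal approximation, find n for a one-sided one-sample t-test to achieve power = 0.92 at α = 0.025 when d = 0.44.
n = 59

Sample size formula (one-sample t-test, normal approximation):
n = ((z_α + z_β) / d)²

z_α = 1.960 (for α = 0.025, one-sided)
z_β = 1.405 (for power = 0.92)
d = 0.44

n = ((1.960 + 1.405) / 0.44)²
n = (7.648)²
n ≈ 58.49
Round up to the next whole number: n = 59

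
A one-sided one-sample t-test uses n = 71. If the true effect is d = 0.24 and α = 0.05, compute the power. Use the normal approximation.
Power ≈ 0.65

Power calculation (one-sample t-test, normal approximation):
z_β = d · √n - z_α
z_β = 0.24 · √71 - 1.645
z_β = 0.24 · 8.426 - 1.645
z_β = 0.377

Power = Φ(z_β) = Φ(0.377) ≈ 0.647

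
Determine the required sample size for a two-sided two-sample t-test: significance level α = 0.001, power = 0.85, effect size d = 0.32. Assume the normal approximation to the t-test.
n = 366 per group

Sample size formula (two-sample t-test, normal approximation):
n = 2 · ((z_{α/2} + z_β) / d)²

z_{α/2} = 3.291 (for α = 0.001, two-sided)
z_β = 1.036 (for power = 0.85)
d = 0.32

n = 2 · ((3.291 + 1.036) / 0.32)²
n = 2 · (13.522)²
n ≈ 365.69
Round up to the next whole number: n = 366 per group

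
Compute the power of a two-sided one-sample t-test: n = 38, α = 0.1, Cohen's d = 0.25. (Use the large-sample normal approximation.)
Power ≈ 0.46

Power calculation (one-sample t-test, normal approximation):
z_β = d · √n - z_{α/2}
z_β = 0.25 · √38 - 1.645
z_β = 0.25 · 6.164 - 1.645
z_β = -0.104

Power = Φ(z_β) = Φ(-0.104) ≈ 0.459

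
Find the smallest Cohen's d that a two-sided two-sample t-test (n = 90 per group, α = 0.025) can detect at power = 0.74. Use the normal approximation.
d ≈ 0.43

Minimum detectable effect (two-sample t-test, normal approximation):
d = (z_{α/2} + z_β) / √(n/2)
d = (2.241 + 0.643) / √(90/2)
d = 2.885 / 6.708
d ≈ 0.43

By Cohen's convention (0.2 small / 0.5 medium / 0.8 large): small effect.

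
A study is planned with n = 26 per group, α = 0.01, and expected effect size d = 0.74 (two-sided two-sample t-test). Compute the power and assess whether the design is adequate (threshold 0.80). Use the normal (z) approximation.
Power ≈ 0.54; the study is underpowered (power < 0.80)

Power calculation (two-sample t-test, normal approximation):
z_β = d · √(n/2) - z_{α/2}
z_β = 0.74 · √(26/2) - 2.576
z_β = 0.74 · 3.606 - 2.576
z_β = 0.092

Power = Φ(z_β) = Φ(0.092) ≈ 0.537

Effect size d = 0.74 is medium by Cohen's convention (0.2/0.5/0.8).

Threshold: power ≥ 0.80 is conventionally adequate.
Power ≈ 0.54 → the study is underpowered (power < 0.80).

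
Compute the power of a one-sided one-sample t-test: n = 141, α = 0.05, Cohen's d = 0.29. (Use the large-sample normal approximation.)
Power ≈ 0.96

Power calculation (one-sample t-test, normal approximation):
z_β = d · √n - z_α
z_β = 0.29 · √141 - 1.645
z_β = 0.29 · 11.874 - 1.645
z_β = 1.799

Power = Φ(z_β) = Φ(1.799) ≈ 0.964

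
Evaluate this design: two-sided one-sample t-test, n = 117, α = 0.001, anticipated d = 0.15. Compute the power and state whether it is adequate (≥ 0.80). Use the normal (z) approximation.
Power ≈ 0.05; the study is underpowered (power < 0.80)

Power calculation (one-sample t-test, normal approximation):
z_β = d · √n - z_{α/2}
z_β = 0.15 · √117 - 3.291
z_β = 0.15 · 10.817 - 3.291
z_β = -1.668

Power = Φ(z_β) = Φ(-1.668) ≈ 0.048

Effect size d = 0.15 is very small by Cohen's convention (0.2/0.5/0.8).

Threshold: power ≥ 0.80 is conventionally adequate.
Power ≈ 0.05 → the study is underpowered (power < 0.80).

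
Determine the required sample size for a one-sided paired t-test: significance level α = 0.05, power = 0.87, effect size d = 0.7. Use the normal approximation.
n = 16 pairs

Sample size formula (paired t-test, normal approximation):
n = ((z_α + z_β) / d)²

z_α = 1.645 (for α = 0.05, one-sided)
z_β = 1.126 (for power = 0.87)
d = 0.7

n = ((1.645 + 1.126) / 0.7)²
n = (3.959)²
n ≈ 15.67
Round up to the next whole number: n = 16 pairs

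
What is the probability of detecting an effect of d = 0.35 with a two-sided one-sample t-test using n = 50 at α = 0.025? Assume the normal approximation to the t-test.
Power ≈ 0.59

Power calculation (one-sample t-test, normal approximation):
z_β = d · √n - z_{α/2}
z_β = 0.35 · √50 - 2.241
z_β = 0.35 · 7.071 - 2.241
z_β = 0.233

Power = Φ(z_β) = Φ(0.233) ≈ 0.592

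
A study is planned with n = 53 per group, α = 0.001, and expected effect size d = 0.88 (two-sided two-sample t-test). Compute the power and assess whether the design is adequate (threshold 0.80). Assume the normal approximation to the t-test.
Power ≈ 0.89; the study is adequately powered (power ≥ 0.80)

Power calculation (two-sample t-test, normal approximation):
z_β = d · √(n/2) - z_{α/2}
z_β = 0.88 · √(53/2) - 3.291
z_β = 0.88 · 5.148 - 3.291
z_β = 1.240

Power = Φ(z_β) = Φ(1.240) ≈ 0.892

Effect size d = 0.88 is large by Cohen's convention (0.2/0.5/0.8).

Threshold: power ≥ 0.80 is conventionally adequate.
Power ≈ 0.89 → the study is adequately powered (power ≥ 0.80).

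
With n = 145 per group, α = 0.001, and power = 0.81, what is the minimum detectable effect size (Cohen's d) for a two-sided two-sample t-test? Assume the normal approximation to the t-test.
d ≈ 0.49

Minimum detectable effect (two-sample t-test, normal approximation):
d = (z_{α/2} + z_β) / √(n/2)
d = (3.291 + 0.878) / √(145/2)
d = 4.168 / 8.515
d ≈ 0.49

By Cohen's convention (0.2 small / 0.5 medium / 0.8 large): small effect.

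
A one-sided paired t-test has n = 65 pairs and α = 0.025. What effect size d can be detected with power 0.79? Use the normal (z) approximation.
d ≈ 0.34

Minimum detectable effect (paired t-test, normal approximation):
d = (z_α + z_β) / √n
d = (1.960 + 0.806) / √65
d = 2.766 / 8.062
d ≈ 0.34

By Cohen's convention (0.2 small / 0.5 medium / 0.8 large): small effect.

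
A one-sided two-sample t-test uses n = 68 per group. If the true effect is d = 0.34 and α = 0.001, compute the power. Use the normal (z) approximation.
Power ≈ 0.13

Power calculation (two-sample t-test, normal approximation):
z_β = d · √(n/2) - z_α
z_β = 0.34 · √(68/2) - 3.090
z_β = 0.34 · 5.831 - 3.090
z_β = -1.108

Power = Φ(z_β) = Φ(-1.108) ≈ 0.134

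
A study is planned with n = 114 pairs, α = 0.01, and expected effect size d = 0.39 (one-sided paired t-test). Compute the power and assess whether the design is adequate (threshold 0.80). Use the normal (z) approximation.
Power ≈ 0.97; the study is adequately powered (power ≥ 0.80)

Power calculation (paired t-test, normal approximation):
z_β = d · √n - z_α
z_β = 0.39 · √114 - 2.326
z_β = 0.39 · 10.677 - 2.326
z_β = 1.838

Power = Φ(z_β) = Φ(1.838) ≈ 0.967

Effect size d = 0.39 is small by Cohen's convention (0.2/0.5/0.8).

Threshold: power ≥ 0.80 is conventionally adequate.
Power ≈ 0.97 → the study is adequately powered (power ≥ 0.80).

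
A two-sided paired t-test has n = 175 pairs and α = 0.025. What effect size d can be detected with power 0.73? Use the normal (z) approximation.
d ≈ 0.22

Minimum detectable effect (paired t-test, normal approximation):
d = (z_{α/2} + z_β) / √n
d = (2.241 + 0.613) / √175
d = 2.854 / 13.229
d ≈ 0.22

By Cohen's convention (0.2 small / 0.5 medium / 0.8 large): small effect.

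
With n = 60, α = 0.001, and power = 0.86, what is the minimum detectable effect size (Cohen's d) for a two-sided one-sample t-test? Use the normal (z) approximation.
d ≈ 0.56

Minimum detectable effect (one-sample t-test, normal approximation):
d = (z_{α/2} + z_β) / √n
d = (3.291 + 1.080) / √60
d = 4.371 / 7.746
d ≈ 0.56

By Cohen's convention (0.2 small / 0.5 medium / 0.8 large): medium effect.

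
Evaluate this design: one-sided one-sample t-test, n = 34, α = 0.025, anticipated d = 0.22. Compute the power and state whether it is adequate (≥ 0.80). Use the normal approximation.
Power ≈ 0.25; the study is underpowered (power < 0.80)

Power calculation (one-sample t-test, normal approximation):
z_β = d · √n - z_α
z_β = 0.22 · √34 - 1.960
z_β = 0.22 · 5.831 - 1.960
z_β = -0.677

Power = Φ(z_β) = Φ(-0.677) ≈ 0.249

Effect size d = 0.22 is small by Cohen's convention (0.2/0.5/0.8).

Threshold: power ≥ 0.80 is conventionally adequate.
Power ≈ 0.25 → the study is underpowered (power < 0.80).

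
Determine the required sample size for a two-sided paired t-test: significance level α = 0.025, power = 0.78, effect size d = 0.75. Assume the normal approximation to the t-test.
n = 17 pairs

Sample size formula (paired t-test, normal approximation):
n = ((z_{α/2} + z_β) / d)²

z_{α/2} = 2.241 (for α = 0.025, two-sided)
z_β = 0.772 (for power = 0.78)
d = 0.75

n = ((2.241 + 0.772) / 0.75)²
n = (4.017)²
n ≈ 16.14
Round up to the next whole number: n = 17 pairs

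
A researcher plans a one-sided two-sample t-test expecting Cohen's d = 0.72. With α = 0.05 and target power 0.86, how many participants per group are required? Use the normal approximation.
n = 29 per group

Sample size formula (two-sample t-test, normal approximation):
n = 2 · ((z_α + z_β) / d)²

z_α = 1.645 (for α = 0.05, one-sided)
z_β = 1.080 (for power = 0.86)
d = 0.72

n = 2 · ((1.645 + 1.080) / 0.72)²
n = 2 · (3.785)²
n ≈ 28.65
Round up to the next whole number: n = 29 per group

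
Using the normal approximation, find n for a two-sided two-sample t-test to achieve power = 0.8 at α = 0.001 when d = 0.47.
n = 155 per group

Sample size formula (two-sample t-test, normal approximation):
n = 2 · ((z_{α/2} + z_β) / d)²

z_{α/2} = 3.291 (for α = 0.001, two-sided)
z_β = 0.842 (for power = 0.8)
d = 0.47

n = 2 · ((3.291 + 0.842) / 0.47)²
n = 2 · (8.794)²
n ≈ 154.67
Round up to the next whole number: n = 155 per group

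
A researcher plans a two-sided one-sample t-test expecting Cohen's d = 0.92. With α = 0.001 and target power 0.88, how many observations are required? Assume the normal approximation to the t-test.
n = 24

Sample size formula (one-sample t-test, normal approximation):
n = ((z_{α/2} + z_β) / d)²

z_{α/2} = 3.291 (for α = 0.001, two-sided)
z_β = 1.175 (for power = 0.88)
d = 0.92

n = ((3.291 + 1.175) / 0.92)²
n = (4.854)²
n ≈ 23.56
Round up to the next whole number: n = 24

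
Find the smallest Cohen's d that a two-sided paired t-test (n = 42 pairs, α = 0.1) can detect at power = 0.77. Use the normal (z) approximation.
d ≈ 0.37

Minimum detectable effect (paired t-test, normal approximation):
d = (z_{α/2} + z_β) / √n
d = (1.645 + 0.739) / √42
d = 2.384 / 6.481
d ≈ 0.37

By Cohen's convention (0.2 small / 0.5 medium / 0.8 large): small effect.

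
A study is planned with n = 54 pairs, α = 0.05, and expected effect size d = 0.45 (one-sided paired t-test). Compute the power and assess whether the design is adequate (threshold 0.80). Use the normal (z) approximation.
Power ≈ 0.95; the study is adequately powered (power ≥ 0.80)

Power calculation (paired t-test, normal approximation):
z_β = d · √n - z_α
z_β = 0.45 · √54 - 1.645
z_β = 0.45 · 7.348 - 1.645
z_β = 1.662

Power = Φ(z_β) = Φ(1.662) ≈ 0.952

Effect size d = 0.45 is small by Cohen's convention (0.2/0.5/0.8).

Threshold: power ≥ 0.80 is conventionally adequate.
Power ≈ 0.95 → the study is adequately powered (power ≥ 0.80).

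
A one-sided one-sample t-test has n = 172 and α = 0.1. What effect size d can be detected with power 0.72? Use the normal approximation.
d ≈ 0.14

Minimum detectable effect (one-sample t-test, normal approximation):
d = (z_α + z_β) / √n
d = (1.282 + 0.583) / √172
d = 1.864 / 13.115
d ≈ 0.14

By Cohen's convention (0.2 small / 0.5 medium / 0.8 large): very small effect.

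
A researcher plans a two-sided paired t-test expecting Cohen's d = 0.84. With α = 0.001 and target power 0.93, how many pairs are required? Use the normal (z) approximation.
n = 33 pairs

Sample size formula (paired t-test, normal approximation):
n = ((z_{α/2} + z_β) / d)²

z_{α/2} = 3.291 (for α = 0.001, two-sided)
z_β = 1.476 (for power = 0.93)
d = 0.84

n = ((3.291 + 1.476) / 0.84)²
n = (5.675)²
n ≈ 32.21
Round up to the next whole number: n = 33 pairs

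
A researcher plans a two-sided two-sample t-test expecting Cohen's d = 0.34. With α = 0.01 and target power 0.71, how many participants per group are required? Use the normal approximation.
n = 170 per group

Sample size formula (two-sample t-test, normal approximation):
n = 2 · ((z_{α/2} + z_β) / d)²

z_{α/2} = 2.576 (for α = 0.01, two-sided)
z_β = 0.553 (for power = 0.71)
d = 0.34

n = 2 · ((2.576 + 0.553) / 0.34)²
n = 2 · (9.203)²
n ≈ 169.39
Round up to the next whole number: n = 170 per group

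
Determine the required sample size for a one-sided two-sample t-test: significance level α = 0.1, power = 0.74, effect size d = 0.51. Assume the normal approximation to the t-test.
n = 29 per group

Sample size formula (two-sample t-test, normal approximation):
n = 2 · ((z_α + z_β) / d)²

z_α = 1.282 (for α = 0.1, one-sided)
z_β = 0.643 (for power = 0.74)
d = 0.51

n = 2 · ((1.282 + 0.643) / 0.51)²
n = 2 · (3.775)²
n ≈ 28.50
Round up to the next whole number: n = 29 per group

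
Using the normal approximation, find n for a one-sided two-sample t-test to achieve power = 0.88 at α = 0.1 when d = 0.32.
n = 118 per group

Sample size formula (two-sample t-test, normal approximation):
n = 2 · ((z_α + z_β) / d)²

z_α = 1.282 (for α = 0.1, one-sided)
z_β = 1.175 (for power = 0.88)
d = 0.32

n = 2 · ((1.282 + 1.175) / 0.32)²
n = 2 · (7.678)²
n ≈ 117.90
Round up to the next whole number: n = 118 per group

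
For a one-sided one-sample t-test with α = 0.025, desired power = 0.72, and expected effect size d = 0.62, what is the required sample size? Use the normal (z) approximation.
n = 17

Sample size formula (one-sample t-test, normal approximation):
n = ((z_α + z_β) / d)²

z_α = 1.960 (for α = 0.025, one-sided)
z_β = 0.583 (for power = 0.72)
d = 0.62

n = ((1.960 + 0.583) / 0.62)²
n = (4.102)²
n ≈ 16.83
Round up to the next whole number: n = 17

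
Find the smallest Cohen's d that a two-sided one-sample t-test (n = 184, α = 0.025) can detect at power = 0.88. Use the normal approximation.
d ≈ 0.25

Minimum detectable effect (one-sample t-test, normal approximation):
d = (z_{α/2} + z_β) / √n
d = (2.241 + 1.175) / √184
d = 3.416 / 13.565
d ≈ 0.25

By Cohen's convention (0.2 small / 0.5 medium / 0.8 large): small effect.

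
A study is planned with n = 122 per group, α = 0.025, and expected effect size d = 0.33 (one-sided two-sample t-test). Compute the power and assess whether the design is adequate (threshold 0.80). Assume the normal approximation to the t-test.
Power ≈ 0.73; the study is underpowered (power < 0.80)

Power calculation (two-sample t-test, normal approximation):
z_β = d · √(n/2) - z_α
z_β = 0.33 · √(122/2) - 1.960
z_β = 0.33 · 7.810 - 1.960
z_β = 0.617

Power = Φ(z_β) = Φ(0.617) ≈ 0.732

Effect size d = 0.33 is small by Cohen's convention (0.2/0.5/0.8).

Threshold: power ≥ 0.80 is conventionally adequate.
Power ≈ 0.73 → the study is underpowered (power < 0.80).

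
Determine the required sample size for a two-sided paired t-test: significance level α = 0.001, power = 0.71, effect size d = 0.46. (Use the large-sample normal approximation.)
n = 70 pairs

Sample size formula (paired t-test, normal approximation):
n = ((z_{α/2} + z_β) / d)²

z_{α/2} = 3.291 (for α = 0.001, two-sided)
z_β = 0.553 (for power = 0.71)
d = 0.46

n = ((3.291 + 0.553) / 0.46)²
n = (8.357)²
n ≈ 69.84
Round up to the next whole number: n = 70 pairs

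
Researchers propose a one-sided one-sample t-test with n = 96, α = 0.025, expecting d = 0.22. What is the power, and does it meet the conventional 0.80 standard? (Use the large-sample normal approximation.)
Power ≈ 0.58; the study is underpowered (power < 0.80)

Power calculation (one-sample t-test, normal approximation):
z_β = d · √n - z_α
z_β = 0.22 · √96 - 1.960
z_β = 0.22 · 9.798 - 1.960
z_β = 0.196

Power = Φ(z_β) = Φ(0.196) ≈ 0.578

Effect size d = 0.22 is small by Cohen's convention (0.2/0.5/0.8).

Threshold: power ≥ 0.80 is conventionally adequate.
Power ≈ 0.58 → the study is underpowered (power < 0.80).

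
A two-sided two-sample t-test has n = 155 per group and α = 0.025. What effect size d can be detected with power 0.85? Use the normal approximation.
d ≈ 0.37

Minimum detectable effect (two-sample t-test, normal approximation):
d = (z_{α/2} + z_β) / √(n/2)
d = (2.241 + 1.036) / √(155/2)
d = 3.278 / 8.803
d ≈ 0.37

By Cohen's convention (0.2 small / 0.5 medium / 0.8 large): small effect.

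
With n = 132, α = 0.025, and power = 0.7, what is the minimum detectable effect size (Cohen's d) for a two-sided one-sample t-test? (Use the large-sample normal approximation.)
d ≈ 0.24

Minimum detectable effect (one-sample t-test, normal approximation):
d = (z_{α/2} + z_β) / √n
d = (2.241 + 0.524) / √132
d = 2.766 / 11.489
d ≈ 0.24

By Cohen's convention (0.2 small / 0.5 medium / 0.8 large): small effect.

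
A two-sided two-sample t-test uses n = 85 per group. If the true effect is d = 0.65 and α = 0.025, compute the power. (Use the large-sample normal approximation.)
Power ≈ 0.98

Power calculation (two-sample t-test, normal approximation):
z_β = d · √(n/2) - z_{α/2}
z_β = 0.65 · √(85/2) - 2.241
z_β = 0.65 · 6.519 - 2.241
z_β = 1.996

Power = Φ(z_β) = Φ(1.996) ≈ 0.977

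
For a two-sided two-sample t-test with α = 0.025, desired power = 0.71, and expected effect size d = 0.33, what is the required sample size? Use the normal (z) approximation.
n = 144 per group

Sample size formula (two-sample t-test, normal approximation):
n = 2 · ((z_{α/2} + z_β) / d)²

z_{α/2} = 2.241 (for α = 0.025, two-sided)
z_β = 0.553 (for power = 0.71)
d = 0.33

n = 2 · ((2.241 + 0.553) / 0.33)²
n = 2 · (8.467)²
n ≈ 143.38
Round up to the next whole number: n = 144 per group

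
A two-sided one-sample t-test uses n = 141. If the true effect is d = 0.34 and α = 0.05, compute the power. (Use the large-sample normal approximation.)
Power ≈ 0.98

Power calculation (one-sample t-test, normal approximation):
z_β = d · √n - z_{α/2}
z_β = 0.34 · √141 - 1.960
z_β = 0.34 · 11.874 - 1.960
z_β = 2.077

Power = Φ(z_β) = Φ(2.077) ≈ 0.981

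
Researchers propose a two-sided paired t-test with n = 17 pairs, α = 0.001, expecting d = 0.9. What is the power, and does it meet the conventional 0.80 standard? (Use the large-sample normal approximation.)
Power ≈ 0.66; the study is underpowered (power < 0.80)

Power calculation (paired t-test, normal approximation):
z_β = d · √n - z_{α/2}
z_β = 0.9 · √17 - 3.291
z_β = 0.9 · 4.123 - 3.291
z_β = 0.420

Power = Φ(z_β) = Φ(0.420) ≈ 0.663

Effect size d = 0.9 is large by Cohen's convention (0.2/0.5/0.8).

Threshold: power ≥ 0.80 is conventionally adequate.
Power ≈ 0.66 → the study is underpowered (power < 0.80).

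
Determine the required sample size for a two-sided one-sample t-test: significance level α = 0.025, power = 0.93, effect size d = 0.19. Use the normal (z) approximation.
n = 383

Sample size formula (one-sample t-test, normal approximation):
n = ((z_{α/2} + z_β) / d)²

z_{α/2} = 2.241 (for α = 0.025, two-sided)
z_β = 1.476 (for power = 0.93)
d = 0.19

n = ((2.241 + 1.476) / 0.19)²
n = (19.563)²
n ≈ 382.71
Round up to the next whole number: n = 383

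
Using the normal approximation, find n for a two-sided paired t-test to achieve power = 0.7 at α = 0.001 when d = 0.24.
n = 253 pairs

Sample size formula (paired t-test, normal approximation):
n = ((z_{α/2} + z_β) / d)²

z_{α/2} = 3.291 (for α = 0.001, two-sided)
z_β = 0.524 (for power = 0.7)
d = 0.24

n = ((3.291 + 0.524) / 0.24)²
n = (15.896)²
n ≈ 252.68
Round up to the next whole number: n = 253 pairs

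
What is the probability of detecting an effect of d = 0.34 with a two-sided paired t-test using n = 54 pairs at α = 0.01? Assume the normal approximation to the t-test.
Power ≈ 0.47

Power calculation (paired t-test, normal approximation):
z_β = d · √n - z_{α/2}
z_β = 0.34 · √54 - 2.576
z_β = 0.34 · 7.348 - 2.576
z_β = -0.077

Power = Φ(z_β) = Φ(-0.077) ≈ 0.469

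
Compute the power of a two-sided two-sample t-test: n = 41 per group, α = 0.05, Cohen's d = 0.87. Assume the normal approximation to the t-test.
Power ≈ 0.98

Power calculation (two-sample t-test, normal approximation):
z_β = d · √(n/2) - z_{α/2}
z_β = 0.87 · √(41/2) - 1.960
z_β = 0.87 · 4.528 - 1.960
z_β = 1.979

Power = Φ(z_β) = Φ(1.979) ≈ 0.976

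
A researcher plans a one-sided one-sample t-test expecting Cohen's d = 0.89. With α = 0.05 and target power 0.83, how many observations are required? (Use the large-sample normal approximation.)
n = 9

Sample size formula (one-sample t-test, normal approximation):
n = ((z_α + z_β) / d)²

z_α = 1.645 (for α = 0.05, one-sided)
z_β = 0.954 (for power = 0.83)
d = 0.89

n = ((1.645 + 0.954) / 0.89)²
n = (2.920)²
n ≈ 8.53
Round up to the next whole number: n = 9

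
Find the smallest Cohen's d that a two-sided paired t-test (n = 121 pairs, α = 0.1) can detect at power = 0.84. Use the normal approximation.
d ≈ 0.24

Minimum detectable effect (paired t-test, normal approximation):
d = (z_{α/2} + z_β) / √n
d = (1.645 + 0.994) / √121
d = 2.639 / 11.000
d ≈ 0.24

By Cohen's convention (0.2 small / 0.5 medium / 0.8 large): small effect.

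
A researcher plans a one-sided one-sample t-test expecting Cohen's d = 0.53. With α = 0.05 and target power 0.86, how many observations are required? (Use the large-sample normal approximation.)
n = 27

Sample size formula (one-sample t-test, normal approximation):
n = ((z_α + z_β) / d)²

z_α = 1.645 (for α = 0.05, one-sided)
z_β = 1.080 (for power = 0.86)
d = 0.53

n = ((1.645 + 1.080) / 0.53)²
n = (5.142)²
n ≈ 26.44
Round up to the next whole number: n = 27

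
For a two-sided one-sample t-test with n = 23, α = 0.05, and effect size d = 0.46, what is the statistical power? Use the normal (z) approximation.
Power ≈ 0.60

Power calculation (one-sample t-test, normal approximation):
z_β = d · √n - z_{α/2}
z_β = 0.46 · √23 - 1.960
z_β = 0.46 · 4.796 - 1.960
z_β = 0.246

Power = Φ(z_β) = Φ(0.246) ≈ 0.597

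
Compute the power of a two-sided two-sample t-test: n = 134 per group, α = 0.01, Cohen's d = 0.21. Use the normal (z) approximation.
Power ≈ 0.20

Power calculation (two-sample t-test, normal approximation):
z_β = d · √(n/2) - z_{α/2}
z_β = 0.21 · √(134/2) - 2.576
z_β = 0.21 · 8.185 - 2.576
z_β = -0.857

Power = Φ(z_β) = Φ(-0.857) ≈ 0.196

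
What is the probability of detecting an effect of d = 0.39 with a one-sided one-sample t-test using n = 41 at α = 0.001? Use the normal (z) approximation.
Power ≈ 0.28

Power calculation (one-sample t-test, normal approximation):
z_β = d · √n - z_α
z_β = 0.39 · √41 - 3.090
z_β = 0.39 · 6.403 - 3.090
z_β = -0.593

Power = Φ(z_β) = Φ(-0.593) ≈ 0.277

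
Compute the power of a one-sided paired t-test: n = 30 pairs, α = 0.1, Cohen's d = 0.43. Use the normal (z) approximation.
Power ≈ 0.86

Power calculation (paired t-test, normal approximation):
z_β = d · √n - z_α
z_β = 0.43 · √30 - 1.282
z_β = 0.43 · 5.477 - 1.282
z_β = 1.074

Power = Φ(z_β) = Φ(1.074) ≈ 0.859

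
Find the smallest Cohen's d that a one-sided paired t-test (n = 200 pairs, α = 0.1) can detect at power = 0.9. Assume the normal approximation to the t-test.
d ≈ 0.18

Minimum detectable effect (paired t-test, normal approximation):
d = (z_α + z_β) / √n
d = (1.282 + 1.282) / √200
d = 2.563 / 14.142
d ≈ 0.18

By Cohen's convention (0.2 small / 0.5 medium / 0.8 large): very small effect.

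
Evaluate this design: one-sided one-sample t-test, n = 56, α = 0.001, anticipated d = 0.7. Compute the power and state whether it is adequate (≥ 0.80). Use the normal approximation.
Power ≈ 0.98; the study is adequately powered (power ≥ 0.80)

Power calculation (one-sample t-test, normal approximation):
z_β = d · √n - z_α
z_β = 0.7 · √56 - 3.090
z_β = 0.7 · 7.483 - 3.090
z_β = 2.148

Power = Φ(z_β) = Φ(2.148) ≈ 0.984

Effect size d = 0.7 is medium by Cohen's convention (0.2/0.5/0.8).

Threshold: power ≥ 0.80 is conventionally adequate.
Power ≈ 0.98 → the study is adequately powered (power ≥ 0.80).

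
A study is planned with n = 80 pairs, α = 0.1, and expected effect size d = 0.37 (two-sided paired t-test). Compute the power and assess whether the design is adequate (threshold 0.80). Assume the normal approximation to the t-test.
Power ≈ 0.95; the study is adequately powered (power ≥ 0.80)

Power calculation (paired t-test, normal approximation):
z_β = d · √n - z_{α/2}
z_β = 0.37 · √80 - 1.645
z_β = 0.37 · 8.944 - 1.645
z_β = 1.665

Power = Φ(z_β) = Φ(1.665) ≈ 0.952

Effect size d = 0.37 is small by Cohen's convention (0.2/0.5/0.8).

Threshold: power ≥ 0.80 is conventionally adequate.
Power ≈ 0.95 → the study is adequately powered (power ≥ 0.80).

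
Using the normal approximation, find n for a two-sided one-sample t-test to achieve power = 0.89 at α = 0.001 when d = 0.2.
n = 511

Sample size formula (one-sample t-test, normal approximation):
n = ((z_{α/2} + z_β) / d)²

z_{α/2} = 3.291 (for α = 0.001, two-sided)
z_β = 1.227 (for power = 0.89)
d = 0.2

n = ((3.291 + 1.227) / 0.2)²
n = (22.590)²
n ≈ 510.31
Round up to the next whole number: n = 511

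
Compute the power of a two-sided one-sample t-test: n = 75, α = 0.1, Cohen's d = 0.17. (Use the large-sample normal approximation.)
Power ≈ 0.43

Power calculation (one-sample t-test, normal approximation):
z_β = d · √n - z_{α/2}
z_β = 0.17 · √75 - 1.645
z_β = 0.17 · 8.660 - 1.645
z_β = -0.173

Power = Φ(z_β) = Φ(-0.173) ≈ 0.431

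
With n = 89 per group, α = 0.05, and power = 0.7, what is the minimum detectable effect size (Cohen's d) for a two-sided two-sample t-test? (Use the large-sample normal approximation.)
d ≈ 0.37

Minimum detectable effect (two-sample t-test, normal approximation):
d = (z_{α/2} + z_β) / √(n/2)
d = (1.960 + 0.524) / √(89/2)
d = 2.484 / 6.671
d ≈ 0.37

By Cohen's convention (0.2 small / 0.5 medium / 0.8 large): small effect.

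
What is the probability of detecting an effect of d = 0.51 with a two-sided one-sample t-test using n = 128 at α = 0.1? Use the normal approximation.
Power ≈ 1.00

Power calculation (one-sample t-test, normal approximation):
z_β = d · √n - z_{α/2}
z_β = 0.51 · √128 - 1.645
z_β = 0.51 · 11.314 - 1.645
z_β = 4.125

Power = Φ(z_β) = Φ(4.125) ≈ 1.000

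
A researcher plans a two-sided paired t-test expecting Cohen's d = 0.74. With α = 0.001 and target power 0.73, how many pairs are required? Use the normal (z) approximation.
n = 28 pairs

Sample size formula (paired t-test, normal approximation):
n = ((z_{α/2} + z_β) / d)²

z_{α/2} = 3.291 (for α = 0.001, two-sided)
z_β = 0.613 (for power = 0.73)
d = 0.74

n = ((3.291 + 0.613) / 0.74)²
n = (5.276)²
n ≈ 27.84
Round up to the next whole number: n = 28 pairs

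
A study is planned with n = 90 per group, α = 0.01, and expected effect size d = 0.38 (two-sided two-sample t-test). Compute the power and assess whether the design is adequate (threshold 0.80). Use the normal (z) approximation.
Power ≈ 0.49; the study is underpowered (power < 0.80)

Power calculation (two-sample t-test, normal approximation):
z_β = d · √(n/2) - z_{α/2}
z_β = 0.38 · √(90/2) - 2.576
z_β = 0.38 · 6.708 - 2.576
z_β = -0.027

Power = Φ(z_β) = Φ(-0.027) ≈ 0.489

Effect size d = 0.38 is small by Cohen's convention (0.2/0.5/0.8).

Threshold: power ≥ 0.80 is conventionally adequate.
Power ≈ 0.49 → the study is underpowered (power < 0.80).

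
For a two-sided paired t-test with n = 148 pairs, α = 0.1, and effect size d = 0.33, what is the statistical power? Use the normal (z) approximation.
Power ≈ 0.99

Power calculation (paired t-test, normal approximation):
z_β = d · √n - z_{α/2}
z_β = 0.33 · √148 - 1.645
z_β = 0.33 · 12.166 - 1.645
z_β = 2.370

Power = Φ(z_β) = Φ(2.370) ≈ 0.991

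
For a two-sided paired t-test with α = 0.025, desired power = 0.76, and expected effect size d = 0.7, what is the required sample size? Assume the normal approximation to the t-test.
n = 18 pairs

Sample size formula (paired t-test, normal approximation):
n = ((z_{α/2} + z_β) / d)²

z_{α/2} = 2.241 (for α = 0.025, two-sided)
z_β = 0.706 (for power = 0.76)
d = 0.7

n = ((2.241 + 0.706) / 0.7)²
n = (4.210)²
n ≈ 17.72
Round up to the next whole number: n = 18 pairs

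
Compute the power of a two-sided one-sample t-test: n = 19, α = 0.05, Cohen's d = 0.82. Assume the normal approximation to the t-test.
Power ≈ 0.95

Power calculation (one-sample t-test, normal approximation):
z_β = d · √n - z_{α/2}
z_β = 0.82 · √19 - 1.960
z_β = 0.82 · 4.359 - 1.960
z_β = 1.614

Power = Φ(z_β) = Φ(1.614) ≈ 0.947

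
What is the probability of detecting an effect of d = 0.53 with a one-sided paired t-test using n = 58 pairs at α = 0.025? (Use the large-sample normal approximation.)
Power ≈ 0.98

Power calculation (paired t-test, normal approximation):
z_β = d · √n - z_α
z_β = 0.53 · √58 - 1.960
z_β = 0.53 · 7.616 - 1.960
z_β = 2.076

Power = Φ(z_β) = Φ(2.076) ≈ 0.981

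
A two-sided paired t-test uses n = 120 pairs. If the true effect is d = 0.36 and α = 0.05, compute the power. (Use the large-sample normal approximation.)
Power ≈ 0.98

Power calculation (paired t-test, normal approximation):
z_β = d · √n - z_{α/2}
z_β = 0.36 · √120 - 1.960
z_β = 0.36 · 10.954 - 1.960
z_β = 1.984

Power = Φ(z_β) = Φ(1.984) ≈ 0.976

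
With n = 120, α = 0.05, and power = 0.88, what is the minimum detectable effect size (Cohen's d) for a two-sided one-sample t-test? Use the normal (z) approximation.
d ≈ 0.29

Minimum detectable effect (one-sample t-test, normal approximation):
d = (z_{α/2} + z_β) / √n
d = (1.960 + 1.175) / √120
d = 3.135 / 10.954
d ≈ 0.29

By Cohen's convention (0.2 small / 0.5 medium / 0.8 large): small effect.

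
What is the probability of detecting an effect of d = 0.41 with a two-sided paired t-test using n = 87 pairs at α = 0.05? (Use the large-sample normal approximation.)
Power ≈ 0.97

Power calculation (paired t-test, normal approximation):
z_β = d · √n - z_{α/2}
z_β = 0.41 · √87 - 1.960
z_β = 0.41 · 9.327 - 1.960
z_β = 1.864

Power = Φ(z_β) = Φ(1.864) ≈ 0.969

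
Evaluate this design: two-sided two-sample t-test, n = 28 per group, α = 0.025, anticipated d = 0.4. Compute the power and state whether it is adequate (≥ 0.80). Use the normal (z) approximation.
Power ≈ 0.23; the study is underpowered (power < 0.80)

Power calculation (two-sample t-test, normal approximation):
z_β = d · √(n/2) - z_{α/2}
z_β = 0.4 · √(28/2) - 2.241
z_β = 0.4 · 3.742 - 2.241
z_β = -0.745

Power = Φ(z_β) = Φ(-0.745) ≈ 0.228

Effect size d = 0.4 is small by Cohen's convention (0.2/0.5/0.8).

Threshold: power ≥ 0.80 is conventionally adequate.
Power ≈ 0.23 → the study is underpowered (power < 0.80).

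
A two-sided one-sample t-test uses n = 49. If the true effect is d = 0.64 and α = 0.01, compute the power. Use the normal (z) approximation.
Power ≈ 0.97

Power calculation (one-sample t-test, normal approximation):
z_β = d · √n - z_{α/2}
z_β = 0.64 · √49 - 2.576
z_β = 0.64 · 7.000 - 2.576
z_β = 1.904

Power = Φ(z_β) = Φ(1.904) ≈ 0.972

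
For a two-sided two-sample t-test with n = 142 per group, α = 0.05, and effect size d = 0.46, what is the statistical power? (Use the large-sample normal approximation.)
Power ≈ 0.97

Power calculation (two-sample t-test, normal approximation):
z_β = d · √(n/2) - z_{α/2}
z_β = 0.46 · √(142/2) - 1.960
z_β = 0.46 · 8.426 - 1.960
z_β = 1.916

Power = Φ(z_β) = Φ(1.916) ≈ 0.972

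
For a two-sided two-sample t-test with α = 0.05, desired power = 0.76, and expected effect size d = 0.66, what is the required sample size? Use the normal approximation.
n = 33 per group

Sample size formula (two-sample t-test, normal approximation):
n = 2 · ((z_{α/2} + z_β) / d)²

z_{α/2} = 1.960 (for α = 0.05, two-sided)
z_β = 0.706 (for power = 0.76)
d = 0.66

n = 2 · ((1.960 + 0.706) / 0.66)²
n = 2 · (4.039)²
n ≈ 32.63
Round up to the next whole number: n = 33 per group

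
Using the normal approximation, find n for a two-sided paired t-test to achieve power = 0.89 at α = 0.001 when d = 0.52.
n = 76 pairs

Sample size formula (paired t-test, normal approximation):
n = ((z_{α/2} + z_β) / d)²

z_{α/2} = 3.291 (for α = 0.001, two-sided)
z_β = 1.227 (for power = 0.89)
d = 0.52

n = ((3.291 + 1.227) / 0.52)²
n = (8.688)²
n ≈ 75.48
Round up to the next whole number: n = 76 pairs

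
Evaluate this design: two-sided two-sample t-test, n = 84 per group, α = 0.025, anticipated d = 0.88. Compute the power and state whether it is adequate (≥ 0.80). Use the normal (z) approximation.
Power ≈ 1.00; the study is adequately powered (power ≥ 0.80)

Power calculation (two-sample t-test, normal approximation):
z_β = d · √(n/2) - z_{α/2}
z_β = 0.88 · √(84/2) - 2.241
z_β = 0.88 · 6.481 - 2.241
z_β = 3.462

Power = Φ(z_β) = Φ(3.462) ≈ 1.000

Effect size d = 0.88 is large by Cohen's convention (0.2/0.5/0.8).

Threshold: power ≥ 0.80 is conventionally adequate.
Power ≈ 1.00 → the study is adequately powered (power ≥ 0.80).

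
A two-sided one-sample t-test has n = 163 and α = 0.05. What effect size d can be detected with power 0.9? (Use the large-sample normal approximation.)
d ≈ 0.25

Minimum detectable effect (one-sample t-test, normal approximation):
d = (z_{α/2} + z_β) / √n
d = (1.960 + 1.282) / √163
d = 3.242 / 12.767
d ≈ 0.25

By Cohen's convention (0.2 small / 0.5 medium / 0.8 large): small effect.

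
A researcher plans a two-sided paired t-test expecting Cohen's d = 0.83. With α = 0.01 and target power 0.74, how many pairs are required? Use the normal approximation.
n = 16 pairs

Sample size formula (paired t-test, normal approximation):
n = ((z_{α/2} + z_β) / d)²

z_{α/2} = 2.576 (for α = 0.01, two-sided)
z_β = 0.643 (for power = 0.74)
d = 0.83

n = ((2.576 + 0.643) / 0.83)²
n = (3.878)²
n ≈ 15.04
Round up to the next whole number: n = 16 pairs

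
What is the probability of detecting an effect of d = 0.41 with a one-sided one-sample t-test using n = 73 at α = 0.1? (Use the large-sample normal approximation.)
Power ≈ 0.99

Power calculation (one-sample t-test, normal approximation):
z_β = d · √n - z_α
z_β = 0.41 · √73 - 1.282
z_β = 0.41 · 8.544 - 1.282
z_β = 2.221

Power = Φ(z_β) = Φ(2.221) ≈ 0.987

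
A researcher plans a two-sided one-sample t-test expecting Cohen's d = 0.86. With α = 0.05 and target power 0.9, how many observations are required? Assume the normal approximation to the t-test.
n = 15

Sample size formula (one-sample t-test, normal approximation):
n = ((z_{α/2} + z_β) / d)²

z_{α/2} = 1.960 (for α = 0.05, two-sided)
z_β = 1.282 (for power = 0.9)
d = 0.86

n = ((1.960 + 1.282) / 0.86)²
n = (3.770)²
n ≈ 14.21
Round up to the next whole number: n = 15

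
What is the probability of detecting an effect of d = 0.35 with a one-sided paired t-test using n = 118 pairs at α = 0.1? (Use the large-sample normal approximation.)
Power ≈ 0.99

Power calculation (paired t-test, normal approximation):
z_β = d · √n - z_α
z_β = 0.35 · √118 - 1.282
z_β = 0.35 · 10.863 - 1.282
z_β = 2.520

Power = Φ(z_β) = Φ(2.520) ≈ 0.994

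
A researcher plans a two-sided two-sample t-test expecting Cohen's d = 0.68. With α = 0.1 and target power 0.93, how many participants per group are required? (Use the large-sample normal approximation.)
n = 43 per group

Sample size formula (two-sample t-test, normal approximation):
n = 2 · ((z_{α/2} + z_β) / d)²

z_{α/2} = 1.645 (for α = 0.1, two-sided)
z_β = 1.476 (for power = 0.93)
d = 0.68

n = 2 · ((1.645 + 1.476) / 0.68)²
n = 2 · (4.590)²
n ≈ 42.14
Round up to the next whole number: n = 43 per group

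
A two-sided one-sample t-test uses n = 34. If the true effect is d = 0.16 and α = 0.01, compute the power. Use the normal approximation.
Power ≈ 0.05

Power calculation (one-sample t-test, normal approximation):
z_β = d · √n - z_{α/2}
z_β = 0.16 · √34 - 2.576
z_β = 0.16 · 5.831 - 2.576
z_β = -1.643

Power = Φ(z_β) = Φ(-1.643) ≈ 0.050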